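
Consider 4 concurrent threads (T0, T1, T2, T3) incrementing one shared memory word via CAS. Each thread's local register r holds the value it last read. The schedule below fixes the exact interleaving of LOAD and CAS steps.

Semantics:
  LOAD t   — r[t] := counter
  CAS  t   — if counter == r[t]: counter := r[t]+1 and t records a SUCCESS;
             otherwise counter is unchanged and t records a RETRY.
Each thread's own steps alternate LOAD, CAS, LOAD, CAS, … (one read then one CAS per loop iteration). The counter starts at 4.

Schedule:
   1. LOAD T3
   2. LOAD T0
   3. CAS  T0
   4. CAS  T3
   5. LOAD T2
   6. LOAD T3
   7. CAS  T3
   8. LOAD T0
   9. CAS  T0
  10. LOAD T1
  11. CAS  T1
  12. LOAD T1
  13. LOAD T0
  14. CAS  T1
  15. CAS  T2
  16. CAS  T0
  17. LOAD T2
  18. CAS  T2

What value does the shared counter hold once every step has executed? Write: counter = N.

counter = 10

T3 LOAD — after: cnt=4, r=4 — load
T0 LOAD — after: cnt=4, r=4 — load
T0 CAS — after: cnt=5, r=4 — ok
T3 CAS — after: cnt=5, r=4 — retry
T2 LOAD — after: cnt=5, r=5 — load
T3 LOAD — after: cnt=5, r=5 — load
T3 CAS — after: cnt=6, r=5 — ok
T0 LOAD — after: cnt=6, r=6 — load
T0 CAS — after: cnt=7, r=6 — ok
T1 LOAD — after: cnt=7, r=7 — load
T1 CAS — after: cnt=8, r=7 — ok
T1 LOAD — after: cnt=8, r=8 — load
T0 LOAD — after: cnt=8, r=8 — load
T1 CAS — after: cnt=9, r=8 — ok
T2 CAS — after: cnt=9, r=5 — retry
T0 CAS — after: cnt=9, r=8 — retry
T2 LOAD — after: cnt=9, r=9 — load
T2 CAS — after: cnt=10, r=9 — ok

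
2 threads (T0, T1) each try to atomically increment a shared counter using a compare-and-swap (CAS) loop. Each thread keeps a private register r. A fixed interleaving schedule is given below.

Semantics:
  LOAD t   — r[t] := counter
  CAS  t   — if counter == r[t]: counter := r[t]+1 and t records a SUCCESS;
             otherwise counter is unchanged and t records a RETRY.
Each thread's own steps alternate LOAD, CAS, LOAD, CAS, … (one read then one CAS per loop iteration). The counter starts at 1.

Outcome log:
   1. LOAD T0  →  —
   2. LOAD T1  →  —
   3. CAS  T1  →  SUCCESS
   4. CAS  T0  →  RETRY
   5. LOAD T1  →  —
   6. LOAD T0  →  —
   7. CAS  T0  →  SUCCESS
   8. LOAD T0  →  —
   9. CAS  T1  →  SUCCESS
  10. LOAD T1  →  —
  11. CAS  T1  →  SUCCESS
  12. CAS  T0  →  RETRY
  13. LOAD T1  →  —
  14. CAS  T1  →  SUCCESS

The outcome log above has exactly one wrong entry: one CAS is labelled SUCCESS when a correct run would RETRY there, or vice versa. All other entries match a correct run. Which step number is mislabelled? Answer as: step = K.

Reference trace:
   1) LOAD T0:  M=1  r_T0=1
   2) LOAD T1:  M=1  r_T1=1
   3) CAS  T1:  M=2  r_T1=1 ✓
   4) CAS  T0:  M=2  r_T0=1 ✗
   5) LOAD T1:  M=2  r_T1=2
   6) LOAD T0:  M=2  r_T0=2
   7) CAS  T0:  M=3  r_T0=2 ✓
   8) LOAD T0:  M=3  r_T0=3
   9) CAS  T1:  M=3  r_T1=2 ✗
  10) LOAD T1:  M=3  r_T1=3
  11) CAS  T1:  M=4  r_T1=3 ✓
  12) CAS  T0:  M=4  r_T0=3 ✗
  13) LOAD T1:  M=4  r_T1=4
  14) CAS  T1:  M=5  r_T1=4 ✓
Log disagrees first at step 9.

step = 9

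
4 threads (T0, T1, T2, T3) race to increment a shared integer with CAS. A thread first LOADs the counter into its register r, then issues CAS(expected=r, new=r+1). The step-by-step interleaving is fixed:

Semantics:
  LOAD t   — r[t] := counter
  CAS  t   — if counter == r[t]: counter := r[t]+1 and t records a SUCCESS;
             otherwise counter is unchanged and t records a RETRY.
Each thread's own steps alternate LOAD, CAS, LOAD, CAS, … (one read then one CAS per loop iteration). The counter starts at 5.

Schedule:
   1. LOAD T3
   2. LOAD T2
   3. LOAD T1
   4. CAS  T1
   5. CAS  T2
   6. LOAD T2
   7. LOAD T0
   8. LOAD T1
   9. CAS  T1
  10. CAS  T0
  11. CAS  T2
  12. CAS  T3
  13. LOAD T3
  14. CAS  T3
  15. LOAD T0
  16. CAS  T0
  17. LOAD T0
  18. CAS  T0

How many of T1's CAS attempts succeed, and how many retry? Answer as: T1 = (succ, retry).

T1 = (2, 0)

   1) LOAD T3:  M=5  r_T3=5
   2) LOAD T2:  M=5  r_T2=5
   3) LOAD T1:  M=5  r_T1=5
   4) CAS  T1:  M=6  r_T1=5 ✓
   5) CAS  T2:  M=6  r_T2=5 ✗
   6) LOAD T2:  M=6  r_T2=6
   7) LOAD T0:  M=6  r_T0=6
   8) LOAD T1:  M=6  r_T1=6
   9) CAS  T1:  M=7  r_T1=6 ✓
  10) CAS  T0:  M=7  r_T0=6 ✗
  11) CAS  T2:  M=7  r_T2=6 ✗
  12) CAS  T3:  M=7  r_T3=5 ✗
  13) LOAD T3:  M=7  r_T3=7
  14) CAS  T3:  M=8  r_T3=7 ✓
  15) LOAD T0:  M=8  r_T0=8
  16) CAS  T0:  M=9  r_T0=8 ✓
  17) LOAD T0:  M=9  r_T0=9
  18) CAS  T0:  M=10  r_T0=9 ✓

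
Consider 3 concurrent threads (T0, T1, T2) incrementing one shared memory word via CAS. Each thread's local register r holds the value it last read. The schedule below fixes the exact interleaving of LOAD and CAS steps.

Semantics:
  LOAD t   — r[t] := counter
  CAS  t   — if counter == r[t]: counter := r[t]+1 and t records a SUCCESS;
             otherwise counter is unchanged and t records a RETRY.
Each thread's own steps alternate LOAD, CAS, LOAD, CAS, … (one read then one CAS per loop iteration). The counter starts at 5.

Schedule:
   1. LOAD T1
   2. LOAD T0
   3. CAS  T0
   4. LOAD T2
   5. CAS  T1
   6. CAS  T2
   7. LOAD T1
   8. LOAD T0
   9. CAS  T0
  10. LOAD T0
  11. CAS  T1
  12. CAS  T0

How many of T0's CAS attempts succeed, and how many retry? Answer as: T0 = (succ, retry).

#1 T1 reads 5
#2 T0 reads 5
#3 T0 CAS(5→6) writes; counter now 6
#4 T2 reads 6
#5 T1 CAS(5→6) fails; counter now 6
#6 T2 CAS(6→7) writes; counter now 7
#7 T1 reads 7
#8 T0 reads 7
#9 T0 CAS(7→8) writes; counter now 8
#10 T0 reads 8
#11 T1 CAS(7→8) fails; counter now 8
#12 T0 CAS(8→9) writes; counter now 9

T0 = (3, 0)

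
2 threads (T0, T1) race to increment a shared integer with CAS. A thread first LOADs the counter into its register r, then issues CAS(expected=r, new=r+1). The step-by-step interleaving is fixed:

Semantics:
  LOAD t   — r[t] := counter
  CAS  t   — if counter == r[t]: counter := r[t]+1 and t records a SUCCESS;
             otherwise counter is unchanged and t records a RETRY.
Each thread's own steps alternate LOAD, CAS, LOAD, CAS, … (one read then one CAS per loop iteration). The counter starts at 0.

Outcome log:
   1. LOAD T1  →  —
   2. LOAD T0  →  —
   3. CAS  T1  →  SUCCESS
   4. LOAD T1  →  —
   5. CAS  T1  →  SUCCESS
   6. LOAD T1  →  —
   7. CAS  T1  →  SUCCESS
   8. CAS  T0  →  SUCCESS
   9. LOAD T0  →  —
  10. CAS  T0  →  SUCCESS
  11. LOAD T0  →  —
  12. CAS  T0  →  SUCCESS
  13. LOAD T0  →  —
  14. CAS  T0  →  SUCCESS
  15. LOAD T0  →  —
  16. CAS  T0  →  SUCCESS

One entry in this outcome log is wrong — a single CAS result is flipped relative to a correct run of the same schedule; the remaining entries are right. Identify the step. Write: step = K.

step = 8

Re-executing:
[1] T1.load  rd  (counter 0, T1.r 0)
[2] T0.load  rd  (counter 0, T0.r 0)
[3] T1.cas  hit  (counter 1, T1.r 0)
[4] T1.load  rd  (counter 1, T1.r 1)
[5] T1.cas  hit  (counter 2, T1.r 1)
[6] T1.load  rd  (counter 2, T1.r 2)
[7] T1.cas  hit  (counter 3, T1.r 2)
[8] T0.cas  miss  (counter 3, T0.r 0)
[9] T0.load  rd  (counter 3, T0.r 3)
[10] T0.cas  hit  (counter 4, T0.r 3)
[11] T0.load  rd  (counter 4, T0.r 4)
[12] T0.cas  hit  (counter 5, T0.r 4)
[13] T0.load  rd  (counter 5, T0.r 5)
[14] T0.cas  hit  (counter 6, T0.r 5)
[15] T0.load  rd  (counter 6, T0.r 6)
[16] T0.cas  hit  (counter 7, T0.r 6)
Flip is step 8.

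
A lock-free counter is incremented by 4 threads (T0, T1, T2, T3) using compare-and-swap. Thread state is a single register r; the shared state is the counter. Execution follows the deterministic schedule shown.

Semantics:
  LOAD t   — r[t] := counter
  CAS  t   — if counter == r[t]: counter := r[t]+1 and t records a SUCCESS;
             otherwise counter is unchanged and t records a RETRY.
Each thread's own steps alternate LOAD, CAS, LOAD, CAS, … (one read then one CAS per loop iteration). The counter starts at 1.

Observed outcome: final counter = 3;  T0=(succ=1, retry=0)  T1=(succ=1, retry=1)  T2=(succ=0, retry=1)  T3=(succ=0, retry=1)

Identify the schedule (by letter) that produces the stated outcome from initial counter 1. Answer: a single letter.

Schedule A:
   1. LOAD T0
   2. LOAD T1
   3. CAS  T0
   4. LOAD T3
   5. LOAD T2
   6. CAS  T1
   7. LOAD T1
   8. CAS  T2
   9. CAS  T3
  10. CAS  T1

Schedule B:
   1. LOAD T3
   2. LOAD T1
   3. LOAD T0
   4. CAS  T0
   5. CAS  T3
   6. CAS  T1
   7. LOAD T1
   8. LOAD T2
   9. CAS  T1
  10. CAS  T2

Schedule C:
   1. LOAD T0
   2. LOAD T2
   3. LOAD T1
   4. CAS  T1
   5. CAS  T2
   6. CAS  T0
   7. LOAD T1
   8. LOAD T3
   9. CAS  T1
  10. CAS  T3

Tracing schedule B:
[1] T3.load  rd  (counter 1, T3.r 1)
[2] T1.load  rd  (counter 1, T1.r 1)
[3] T0.load  rd  (counter 1, T0.r 1)
[4] T0.cas  hit  (counter 2, T0.r 1)
[5] T3.cas  miss  (counter 2, T3.r 1)
[6] T1.cas  miss  (counter 2, T1.r 1)
[7] T1.load  rd  (counter 2, T1.r 2)
[8] T2.load  rd  (counter 2, T2.r 2)
[9] T1.cas  hit  (counter 3, T1.r 2)
[10] T2.cas  miss  (counter 3, T2.r 2)

B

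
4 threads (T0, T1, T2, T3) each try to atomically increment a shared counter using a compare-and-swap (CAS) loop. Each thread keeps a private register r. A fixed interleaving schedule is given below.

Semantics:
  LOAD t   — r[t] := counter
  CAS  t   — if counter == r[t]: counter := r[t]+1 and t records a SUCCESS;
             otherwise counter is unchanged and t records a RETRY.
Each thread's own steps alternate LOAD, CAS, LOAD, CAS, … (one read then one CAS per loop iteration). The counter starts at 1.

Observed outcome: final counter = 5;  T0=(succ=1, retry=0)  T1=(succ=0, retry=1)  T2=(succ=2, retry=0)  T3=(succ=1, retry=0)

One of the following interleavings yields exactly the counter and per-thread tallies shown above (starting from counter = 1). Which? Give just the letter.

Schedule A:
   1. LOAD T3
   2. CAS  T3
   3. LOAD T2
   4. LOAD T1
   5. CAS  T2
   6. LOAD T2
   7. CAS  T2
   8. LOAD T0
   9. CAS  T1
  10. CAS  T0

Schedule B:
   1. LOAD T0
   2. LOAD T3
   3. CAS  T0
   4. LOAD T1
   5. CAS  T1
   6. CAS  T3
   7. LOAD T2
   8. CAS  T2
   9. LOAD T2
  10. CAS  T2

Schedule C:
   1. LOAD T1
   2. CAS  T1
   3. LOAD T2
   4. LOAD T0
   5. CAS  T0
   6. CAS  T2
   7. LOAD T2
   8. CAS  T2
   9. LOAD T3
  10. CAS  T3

Tracing schedule A:
T3 LOAD — after: cnt=1, r=1 — load
T3 CAS — after: cnt=2, r=1 — ok
T2 LOAD — after: cnt=2, r=2 — load
T1 LOAD — after: cnt=2, r=2 — load
T2 CAS — after: cnt=3, r=2 — ok
T2 LOAD — after: cnt=3, r=3 — load
T2 CAS — after: cnt=4, r=3 — ok
T0 LOAD — after: cnt=4, r=4 — load
T1 CAS — after: cnt=4, r=2 — retry
T0 CAS — after: cnt=5, r=4 — ok

A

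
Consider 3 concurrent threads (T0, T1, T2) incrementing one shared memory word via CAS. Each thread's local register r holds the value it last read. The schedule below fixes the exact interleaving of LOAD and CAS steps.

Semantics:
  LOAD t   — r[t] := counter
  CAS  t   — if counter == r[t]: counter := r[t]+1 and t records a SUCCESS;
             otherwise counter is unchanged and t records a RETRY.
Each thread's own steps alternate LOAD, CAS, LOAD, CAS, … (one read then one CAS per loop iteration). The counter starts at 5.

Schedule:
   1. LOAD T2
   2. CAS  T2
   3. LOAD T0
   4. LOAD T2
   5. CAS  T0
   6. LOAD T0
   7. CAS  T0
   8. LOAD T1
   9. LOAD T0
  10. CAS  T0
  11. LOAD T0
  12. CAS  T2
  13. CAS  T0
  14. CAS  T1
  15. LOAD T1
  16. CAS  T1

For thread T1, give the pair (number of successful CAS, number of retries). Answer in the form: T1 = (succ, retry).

   1) LOAD T2:  M=5  r_T2=5
   2) CAS  T2:  M=6  r_T2=5 ✓
   3) LOAD T0:  M=6  r_T0=6
   4) LOAD T2:  M=6  r_T2=6
   5) CAS  T0:  M=7  r_T0=6 ✓
   6) LOAD T0:  M=7  r_T0=7
   7) CAS  T0:  M=8  r_T0=7 ✓
   8) LOAD T1:  M=8  r_T1=8
   9) LOAD T0:  M=8  r_T0=8
  10) CAS  T0:  M=9  r_T0=8 ✓
  11) LOAD T0:  M=9  r_T0=9
  12) CAS  T2:  M=9  r_T2=6 ✗
  13) CAS  T0:  M=10  r_T0=9 ✓
  14) CAS  T1:  M=10  r_T1=8 ✗
  15) LOAD T1:  M=10  r_T1=10
  16) CAS  T1:  M=11  r_T1=10 ✓

T1 = (1, 1)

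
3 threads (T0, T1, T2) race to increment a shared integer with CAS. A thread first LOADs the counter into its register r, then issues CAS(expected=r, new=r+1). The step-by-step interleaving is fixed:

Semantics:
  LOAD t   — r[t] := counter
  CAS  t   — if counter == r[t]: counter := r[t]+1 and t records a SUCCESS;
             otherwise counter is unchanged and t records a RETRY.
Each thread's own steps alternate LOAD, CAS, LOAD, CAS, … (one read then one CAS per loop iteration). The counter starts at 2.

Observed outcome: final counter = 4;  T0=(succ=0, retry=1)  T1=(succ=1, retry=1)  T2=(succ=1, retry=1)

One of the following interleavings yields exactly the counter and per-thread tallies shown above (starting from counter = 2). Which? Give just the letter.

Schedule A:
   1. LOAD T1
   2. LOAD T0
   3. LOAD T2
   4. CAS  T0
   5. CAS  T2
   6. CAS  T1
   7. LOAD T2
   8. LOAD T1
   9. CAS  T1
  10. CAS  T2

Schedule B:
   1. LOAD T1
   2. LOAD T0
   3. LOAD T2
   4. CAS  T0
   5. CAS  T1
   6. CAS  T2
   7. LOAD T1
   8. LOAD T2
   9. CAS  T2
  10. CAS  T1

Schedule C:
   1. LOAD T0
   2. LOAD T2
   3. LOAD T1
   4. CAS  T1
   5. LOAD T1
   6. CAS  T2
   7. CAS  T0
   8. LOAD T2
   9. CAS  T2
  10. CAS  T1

Simulating candidate C:
step 1: T0 LOAD ⇒ load; ctr=2 reg=2
step 2: T2 LOAD ⇒ load; ctr=2 reg=2
step 3: T1 LOAD ⇒ load; ctr=2 reg=2
step 4: T1 CAS ⇒ ok; ctr=3 reg=2
step 5: T1 LOAD ⇒ load; ctr=3 reg=3
step 6: T2 CAS ⇒ retry; ctr=3 reg=2
step 7: T0 CAS ⇒ retry; ctr=3 reg=2
step 8: T2 LOAD ⇒ load; ctr=3 reg=3
step 9: T2 CAS ⇒ ok; ctr=4 reg=3
step 10: T1 CAS ⇒ retry; ctr=4 reg=3

C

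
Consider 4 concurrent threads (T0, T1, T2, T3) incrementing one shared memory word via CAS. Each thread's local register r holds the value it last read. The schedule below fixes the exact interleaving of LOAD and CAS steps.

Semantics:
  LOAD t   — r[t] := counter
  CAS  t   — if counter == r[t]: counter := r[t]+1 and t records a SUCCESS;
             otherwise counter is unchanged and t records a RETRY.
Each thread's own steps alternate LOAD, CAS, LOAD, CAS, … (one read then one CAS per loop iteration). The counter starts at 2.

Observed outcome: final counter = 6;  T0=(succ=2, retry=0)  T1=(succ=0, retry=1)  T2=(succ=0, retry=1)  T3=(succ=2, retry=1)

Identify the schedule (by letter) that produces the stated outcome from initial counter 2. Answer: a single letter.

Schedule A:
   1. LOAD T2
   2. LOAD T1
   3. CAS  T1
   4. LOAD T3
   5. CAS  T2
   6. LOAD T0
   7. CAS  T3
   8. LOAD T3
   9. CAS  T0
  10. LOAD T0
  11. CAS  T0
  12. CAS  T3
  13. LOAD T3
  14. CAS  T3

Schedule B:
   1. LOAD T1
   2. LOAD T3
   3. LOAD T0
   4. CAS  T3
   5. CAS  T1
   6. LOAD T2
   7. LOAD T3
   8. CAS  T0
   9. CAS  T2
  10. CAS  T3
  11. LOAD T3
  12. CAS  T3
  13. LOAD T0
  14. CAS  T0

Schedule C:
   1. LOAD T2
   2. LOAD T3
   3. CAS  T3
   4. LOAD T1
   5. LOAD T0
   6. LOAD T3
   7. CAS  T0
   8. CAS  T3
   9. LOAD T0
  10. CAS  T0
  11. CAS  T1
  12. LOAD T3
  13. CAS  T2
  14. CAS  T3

C

Run C:
1. LOAD T2 → mem=2 r[T2]=2 [LOAD]
2. LOAD T3 → mem=2 r[T3]=2 [LOAD]
3. CAS T3 → mem=3 r[T3]=2 [OK]
4. LOAD T1 → mem=3 r[T1]=3 [LOAD]
5. LOAD T0 → mem=3 r[T0]=3 [LOAD]
6. LOAD T3 → mem=3 r[T3]=3 [LOAD]
7. CAS T0 → mem=4 r[T0]=3 [OK]
8. CAS T3 → mem=4 r[T3]=3 [RETRY]
9. LOAD T0 → mem=4 r[T0]=4 [LOAD]
10. CAS T0 → mem=5 r[T0]=4 [OK]
11. CAS T1 → mem=5 r[T1]=3 [RETRY]
12. LOAD T3 → mem=5 r[T3]=5 [LOAD]
13. CAS T2 → mem=5 r[T2]=2 [RETRY]
14. CAS T3 → mem=6 r[T3]=5 [OK]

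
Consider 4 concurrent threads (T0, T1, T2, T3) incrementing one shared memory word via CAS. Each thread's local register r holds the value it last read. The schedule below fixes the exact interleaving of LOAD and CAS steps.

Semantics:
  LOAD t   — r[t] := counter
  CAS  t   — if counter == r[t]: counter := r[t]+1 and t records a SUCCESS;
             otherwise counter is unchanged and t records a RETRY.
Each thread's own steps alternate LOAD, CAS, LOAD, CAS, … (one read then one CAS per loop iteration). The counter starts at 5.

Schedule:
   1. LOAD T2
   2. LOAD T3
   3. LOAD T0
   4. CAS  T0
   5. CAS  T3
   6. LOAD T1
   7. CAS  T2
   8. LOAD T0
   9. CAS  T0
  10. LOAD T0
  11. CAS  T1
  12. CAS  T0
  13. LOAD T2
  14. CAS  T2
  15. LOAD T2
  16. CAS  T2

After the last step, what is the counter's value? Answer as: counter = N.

counter = 10

step 1: T2 LOAD ⇒ load; ctr=5 reg=5
step 2: T3 LOAD ⇒ load; ctr=5 reg=5
step 3: T0 LOAD ⇒ load; ctr=5 reg=5
step 4: T0 CAS ⇒ ok; ctr=6 reg=5
step 5: T3 CAS ⇒ retry; ctr=6 reg=5
step 6: T1 LOAD ⇒ load; ctr=6 reg=6
step 7: T2 CAS ⇒ retry; ctr=6 reg=5
step 8: T0 LOAD ⇒ load; ctr=6 reg=6
step 9: T0 CAS ⇒ ok; ctr=7 reg=6
step 10: T0 LOAD ⇒ load; ctr=7 reg=7
step 11: T1 CAS ⇒ retry; ctr=7 reg=6
step 12: T0 CAS ⇒ ok; ctr=8 reg=7
step 13: T2 LOAD ⇒ load; ctr=8 reg=8
step 14: T2 CAS ⇒ ok; ctr=9 reg=8
step 15: T2 LOAD ⇒ load; ctr=9 reg=9
step 16: T2 CAS ⇒ ok; ctr=10 reg=9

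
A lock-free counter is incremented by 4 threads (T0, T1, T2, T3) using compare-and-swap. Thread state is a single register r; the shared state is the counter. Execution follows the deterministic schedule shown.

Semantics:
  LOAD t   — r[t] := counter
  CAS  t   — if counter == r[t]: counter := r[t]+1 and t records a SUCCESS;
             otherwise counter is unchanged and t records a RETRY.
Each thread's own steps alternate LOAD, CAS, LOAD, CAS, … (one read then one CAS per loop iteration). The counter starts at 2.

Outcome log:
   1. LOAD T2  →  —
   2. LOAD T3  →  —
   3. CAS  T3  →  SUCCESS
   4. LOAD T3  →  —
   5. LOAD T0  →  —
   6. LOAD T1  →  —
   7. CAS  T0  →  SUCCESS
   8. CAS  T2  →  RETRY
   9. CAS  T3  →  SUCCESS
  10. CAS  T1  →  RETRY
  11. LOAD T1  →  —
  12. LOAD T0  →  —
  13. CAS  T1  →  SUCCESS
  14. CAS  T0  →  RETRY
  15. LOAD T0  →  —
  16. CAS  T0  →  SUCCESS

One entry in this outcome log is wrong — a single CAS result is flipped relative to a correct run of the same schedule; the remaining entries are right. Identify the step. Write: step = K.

Reference trace:
T2 LOAD — after: cnt=2, r=2 — load
T3 LOAD — after: cnt=2, r=2 — load
T3 CAS — after: cnt=3, r=2 — ok
T3 LOAD — after: cnt=3, r=3 — load
T0 LOAD — after: cnt=3, r=3 — load
T1 LOAD — after: cnt=3, r=3 — load
T0 CAS — after: cnt=4, r=3 — ok
T2 CAS — after: cnt=4, r=2 — retry
T3 CAS — after: cnt=4, r=3 — retry
T1 CAS — after: cnt=4, r=3 — retry
T1 LOAD — after: cnt=4, r=4 — load
T0 LOAD — after: cnt=4, r=4 — load
T1 CAS — after: cnt=5, r=4 — ok
T0 CAS — after: cnt=5, r=4 — retry
T0 LOAD — after: cnt=5, r=5 — load
T0 CAS — after: cnt=6, r=5 — ok
Mismatch at 9.

step = 9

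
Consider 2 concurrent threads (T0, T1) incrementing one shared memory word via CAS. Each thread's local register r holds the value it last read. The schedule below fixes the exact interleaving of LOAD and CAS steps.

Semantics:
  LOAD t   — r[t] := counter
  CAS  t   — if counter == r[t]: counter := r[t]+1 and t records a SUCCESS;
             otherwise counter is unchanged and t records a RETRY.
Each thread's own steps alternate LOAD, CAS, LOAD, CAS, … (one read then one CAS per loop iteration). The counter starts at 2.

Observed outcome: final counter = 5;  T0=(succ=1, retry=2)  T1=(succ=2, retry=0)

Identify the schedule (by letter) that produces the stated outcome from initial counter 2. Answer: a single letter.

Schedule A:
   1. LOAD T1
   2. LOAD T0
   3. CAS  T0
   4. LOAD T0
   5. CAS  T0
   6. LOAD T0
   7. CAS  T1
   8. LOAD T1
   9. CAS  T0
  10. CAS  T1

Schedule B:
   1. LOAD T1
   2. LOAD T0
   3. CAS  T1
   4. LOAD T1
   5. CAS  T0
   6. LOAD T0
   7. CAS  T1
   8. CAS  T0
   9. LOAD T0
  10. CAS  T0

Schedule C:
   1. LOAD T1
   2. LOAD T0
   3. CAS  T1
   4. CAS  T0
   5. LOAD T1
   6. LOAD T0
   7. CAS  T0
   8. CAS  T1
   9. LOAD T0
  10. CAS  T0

B

Run B:
1. LOAD T1 → mem=2 r[T1]=2 [LOAD]
2. LOAD T0 → mem=2 r[T0]=2 [LOAD]
3. CAS T1 → mem=3 r[T1]=2 [OK]
4. LOAD T1 → mem=3 r[T1]=3 [LOAD]
5. CAS T0 → mem=3 r[T0]=2 [RETRY]
6. LOAD T0 → mem=3 r[T0]=3 [LOAD]
7. CAS T1 → mem=4 r[T1]=3 [OK]
8. CAS T0 → mem=4 r[T0]=3 [RETRY]
9. LOAD T0 → mem=4 r[T0]=4 [LOAD]
10. CAS T0 → mem=5 r[T0]=4 [OK]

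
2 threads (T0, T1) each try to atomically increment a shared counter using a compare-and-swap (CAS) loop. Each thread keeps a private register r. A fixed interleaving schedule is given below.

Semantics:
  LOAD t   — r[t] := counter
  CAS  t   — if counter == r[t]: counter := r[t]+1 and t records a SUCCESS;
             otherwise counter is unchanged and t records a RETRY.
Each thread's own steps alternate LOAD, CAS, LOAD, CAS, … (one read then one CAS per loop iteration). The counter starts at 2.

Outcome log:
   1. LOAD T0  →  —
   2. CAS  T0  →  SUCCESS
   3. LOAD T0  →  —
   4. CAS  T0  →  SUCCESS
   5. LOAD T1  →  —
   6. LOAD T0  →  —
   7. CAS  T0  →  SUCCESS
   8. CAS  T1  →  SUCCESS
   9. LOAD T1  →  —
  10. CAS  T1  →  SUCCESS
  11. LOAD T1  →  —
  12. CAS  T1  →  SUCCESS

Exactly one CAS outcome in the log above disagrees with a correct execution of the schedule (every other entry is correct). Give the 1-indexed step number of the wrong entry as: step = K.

step = 8

Correct run:
[1] T0.load  rd  (counter 2, T0.r 2)
[2] T0.cas  hit  (counter 3, T0.r 2)
[3] T0.load  rd  (counter 3, T0.r 3)
[4] T0.cas  hit  (counter 4, T0.r 3)
[5] T1.load  rd  (counter 4, T1.r 4)
[6] T0.load  rd  (counter 4, T0.r 4)
[7] T0.cas  hit  (counter 5, T0.r 4)
[8] T1.cas  miss  (counter 5, T1.r 4)
[9] T1.load  rd  (counter 5, T1.r 5)
[10] T1.cas  hit  (counter 6, T1.r 5)
[11] T1.load  rd  (counter 6, T1.r 6)
[12] T1.cas  hit  (counter 7, T1.r 6)
Log disagrees first at step 8.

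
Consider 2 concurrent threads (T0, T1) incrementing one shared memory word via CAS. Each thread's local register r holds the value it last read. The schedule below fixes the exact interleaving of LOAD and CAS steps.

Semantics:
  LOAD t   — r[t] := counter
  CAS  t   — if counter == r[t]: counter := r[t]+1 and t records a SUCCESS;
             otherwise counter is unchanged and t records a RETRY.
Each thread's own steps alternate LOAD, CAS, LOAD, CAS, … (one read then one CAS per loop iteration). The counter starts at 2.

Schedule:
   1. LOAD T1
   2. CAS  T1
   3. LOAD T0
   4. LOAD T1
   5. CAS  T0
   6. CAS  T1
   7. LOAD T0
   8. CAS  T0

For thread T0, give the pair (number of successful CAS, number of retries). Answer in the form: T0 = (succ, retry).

#1 T1 reads 2
#2 T1 CAS(2→3) writes; counter now 3
#3 T0 reads 3
#4 T1 reads 3
#5 T0 CAS(3→4) writes; counter now 4
#6 T1 CAS(3→4) fails; counter now 4
#7 T0 reads 4
#8 T0 CAS(4→5) writes; counter now 5

T0 = (2, 0)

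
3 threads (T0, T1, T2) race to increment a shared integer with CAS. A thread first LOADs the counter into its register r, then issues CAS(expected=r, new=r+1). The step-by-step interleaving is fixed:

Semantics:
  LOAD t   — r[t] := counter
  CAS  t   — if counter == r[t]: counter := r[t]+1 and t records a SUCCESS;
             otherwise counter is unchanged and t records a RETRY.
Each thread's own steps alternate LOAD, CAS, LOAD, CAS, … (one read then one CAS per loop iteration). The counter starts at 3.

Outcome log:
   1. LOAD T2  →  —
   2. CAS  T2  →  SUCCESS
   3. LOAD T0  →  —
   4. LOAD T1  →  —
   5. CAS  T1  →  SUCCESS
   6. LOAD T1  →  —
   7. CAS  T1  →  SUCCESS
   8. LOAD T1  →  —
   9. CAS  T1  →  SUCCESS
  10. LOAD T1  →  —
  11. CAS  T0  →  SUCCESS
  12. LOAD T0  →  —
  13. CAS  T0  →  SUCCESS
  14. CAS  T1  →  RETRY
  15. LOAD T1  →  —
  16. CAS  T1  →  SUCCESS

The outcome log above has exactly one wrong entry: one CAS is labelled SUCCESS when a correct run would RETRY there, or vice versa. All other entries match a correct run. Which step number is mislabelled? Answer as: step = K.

step = 11

Correct run:
step 1: T2 LOAD ⇒ load; ctr=3 reg=3
step 2: T2 CAS ⇒ ok; ctr=4 reg=3
step 3: T0 LOAD ⇒ load; ctr=4 reg=4
step 4: T1 LOAD ⇒ load; ctr=4 reg=4
step 5: T1 CAS ⇒ ok; ctr=5 reg=4
step 6: T1 LOAD ⇒ load; ctr=5 reg=5
step 7: T1 CAS ⇒ ok; ctr=6 reg=5
step 8: T1 LOAD ⇒ load; ctr=6 reg=6
step 9: T1 CAS ⇒ ok; ctr=7 reg=6
step 10: T1 LOAD ⇒ load; ctr=7 reg=7
step 11: T0 CAS ⇒ retry; ctr=7 reg=4
step 12: T0 LOAD ⇒ load; ctr=7 reg=7
step 13: T0 CAS ⇒ ok; ctr=8 reg=7
step 14: T1 CAS ⇒ retry; ctr=8 reg=7
step 15: T1 LOAD ⇒ load; ctr=8 reg=8
step 16: T1 CAS ⇒ ok; ctr=9 reg=8
Flip is step 11.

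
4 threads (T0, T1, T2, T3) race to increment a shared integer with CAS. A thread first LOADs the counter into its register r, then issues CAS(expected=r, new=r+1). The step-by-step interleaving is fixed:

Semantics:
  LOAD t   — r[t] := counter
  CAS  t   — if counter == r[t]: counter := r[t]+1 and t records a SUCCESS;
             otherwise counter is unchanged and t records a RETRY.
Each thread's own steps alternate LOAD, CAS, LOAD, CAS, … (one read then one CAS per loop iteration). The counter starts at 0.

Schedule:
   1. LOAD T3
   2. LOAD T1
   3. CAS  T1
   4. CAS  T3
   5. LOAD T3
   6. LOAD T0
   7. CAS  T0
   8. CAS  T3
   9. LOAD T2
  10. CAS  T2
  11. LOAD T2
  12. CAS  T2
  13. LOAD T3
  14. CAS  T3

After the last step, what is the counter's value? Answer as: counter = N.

counter = 5

T3 LOAD — after: cnt=0, r=0 — load
T1 LOAD — after: cnt=0, r=0 — load
T1 CAS — after: cnt=1, r=0 — ok
T3 CAS — after: cnt=1, r=0 — retry
T3 LOAD — after: cnt=1, r=1 — load
T0 LOAD — after: cnt=1, r=1 — load
T0 CAS — after: cnt=2, r=1 — ok
T3 CAS — after: cnt=2, r=1 — retry
T2 LOAD — after: cnt=2, r=2 — load
T2 CAS — after: cnt=3, r=2 — ok
T2 LOAD — after: cnt=3, r=3 — load
T2 CAS — after: cnt=4, r=3 — ok
T3 LOAD — after: cnt=4, r=4 — load
T3 CAS — after: cnt=5, r=4 — ok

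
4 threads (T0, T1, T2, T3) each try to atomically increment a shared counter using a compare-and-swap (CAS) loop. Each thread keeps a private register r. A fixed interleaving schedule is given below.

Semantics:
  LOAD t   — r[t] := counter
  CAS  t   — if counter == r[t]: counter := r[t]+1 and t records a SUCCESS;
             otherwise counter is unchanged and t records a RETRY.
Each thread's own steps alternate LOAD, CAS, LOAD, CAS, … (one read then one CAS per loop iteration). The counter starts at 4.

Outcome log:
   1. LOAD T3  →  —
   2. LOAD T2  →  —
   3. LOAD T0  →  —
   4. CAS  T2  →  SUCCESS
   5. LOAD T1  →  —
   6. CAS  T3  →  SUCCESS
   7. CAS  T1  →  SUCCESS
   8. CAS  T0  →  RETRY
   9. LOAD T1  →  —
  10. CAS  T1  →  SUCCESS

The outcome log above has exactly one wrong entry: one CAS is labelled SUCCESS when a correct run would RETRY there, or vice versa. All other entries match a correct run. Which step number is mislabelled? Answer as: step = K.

Re-executing:
step 1: T3 LOAD ⇒ load; ctr=4 reg=4
step 2: T2 LOAD ⇒ load; ctr=4 reg=4
step 3: T0 LOAD ⇒ load; ctr=4 reg=4
step 4: T2 CAS ⇒ ok; ctr=5 reg=4
step 5: T1 LOAD ⇒ load; ctr=5 reg=5
step 6: T3 CAS ⇒ retry; ctr=5 reg=4
step 7: T1 CAS ⇒ ok; ctr=6 reg=5
step 8: T0 CAS ⇒ retry; ctr=6 reg=4
step 9: T1 LOAD ⇒ load; ctr=6 reg=6
step 10: T1 CAS ⇒ ok; ctr=7 reg=6
Flip is step 6.

step = 6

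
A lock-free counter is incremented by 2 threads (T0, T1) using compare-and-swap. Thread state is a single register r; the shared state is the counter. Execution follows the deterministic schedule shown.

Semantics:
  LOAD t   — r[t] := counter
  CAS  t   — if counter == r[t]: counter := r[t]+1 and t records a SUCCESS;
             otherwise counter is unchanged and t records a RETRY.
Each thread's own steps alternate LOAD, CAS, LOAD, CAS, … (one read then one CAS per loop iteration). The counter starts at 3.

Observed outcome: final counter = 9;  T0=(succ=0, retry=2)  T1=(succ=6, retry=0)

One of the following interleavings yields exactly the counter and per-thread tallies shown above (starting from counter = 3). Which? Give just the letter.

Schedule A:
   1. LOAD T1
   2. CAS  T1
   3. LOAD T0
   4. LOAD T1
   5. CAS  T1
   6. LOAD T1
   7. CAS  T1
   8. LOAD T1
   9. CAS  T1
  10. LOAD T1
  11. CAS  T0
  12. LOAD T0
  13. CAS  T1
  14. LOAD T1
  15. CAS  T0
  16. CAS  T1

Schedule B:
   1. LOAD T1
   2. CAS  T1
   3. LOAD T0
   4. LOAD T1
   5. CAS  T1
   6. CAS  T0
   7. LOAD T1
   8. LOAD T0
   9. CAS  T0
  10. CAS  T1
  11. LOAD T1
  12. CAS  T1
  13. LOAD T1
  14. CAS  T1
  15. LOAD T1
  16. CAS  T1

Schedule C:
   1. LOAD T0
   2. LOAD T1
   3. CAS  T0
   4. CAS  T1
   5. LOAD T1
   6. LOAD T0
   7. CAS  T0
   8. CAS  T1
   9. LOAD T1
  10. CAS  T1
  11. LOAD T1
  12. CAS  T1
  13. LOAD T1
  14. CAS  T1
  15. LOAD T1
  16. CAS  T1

A

Simulating candidate A:
[1] T1.load  rd  (counter 3, T1.r 3)
[2] T1.cas  hit  (counter 4, T1.r 3)
[3] T0.load  rd  (counter 4, T0.r 4)
[4] T1.load  rd  (counter 4, T1.r 4)
[5] T1.cas  hit  (counter 5, T1.r 4)
[6] T1.load  rd  (counter 5, T1.r 5)
[7] T1.cas  hit  (counter 6, T1.r 5)
[8] T1.load  rd  (counter 6, T1.r 6)
[9] T1.cas  hit  (counter 7, T1.r 6)
[10] T1.load  rd  (counter 7, T1.r 7)
[11] T0.cas  miss  (counter 7, T0.r 4)
[12] T0.load  rd  (counter 7, T0.r 7)
[13] T1.cas  hit  (counter 8, T1.r 7)
[14] T1.load  rd  (counter 8, T1.r 8)
[15] T0.cas  miss  (counter 8, T0.r 7)
[16] T1.cas  hit  (counter 9, T1.r 8)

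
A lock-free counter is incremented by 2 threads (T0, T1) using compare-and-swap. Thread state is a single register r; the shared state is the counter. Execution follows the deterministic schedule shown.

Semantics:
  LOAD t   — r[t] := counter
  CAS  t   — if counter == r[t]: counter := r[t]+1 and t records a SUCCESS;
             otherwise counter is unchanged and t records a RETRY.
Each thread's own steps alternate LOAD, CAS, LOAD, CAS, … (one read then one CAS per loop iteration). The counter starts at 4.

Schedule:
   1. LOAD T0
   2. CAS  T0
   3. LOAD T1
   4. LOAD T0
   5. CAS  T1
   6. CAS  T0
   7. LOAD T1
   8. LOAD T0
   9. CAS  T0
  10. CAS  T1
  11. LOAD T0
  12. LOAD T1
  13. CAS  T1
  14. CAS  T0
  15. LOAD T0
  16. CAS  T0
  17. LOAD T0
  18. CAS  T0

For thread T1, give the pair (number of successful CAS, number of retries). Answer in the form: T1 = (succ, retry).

1. LOAD T0 → mem=4 r[T0]=4 [LOAD]
2. CAS T0 → mem=5 r[T0]=4 [OK]
3. LOAD T1 → mem=5 r[T1]=5 [LOAD]
4. LOAD T0 → mem=5 r[T0]=5 [LOAD]
5. CAS T1 → mem=6 r[T1]=5 [OK]
6. CAS T0 → mem=6 r[T0]=5 [RETRY]
7. LOAD T1 → mem=6 r[T1]=6 [LOAD]
8. LOAD T0 → mem=6 r[T0]=6 [LOAD]
9. CAS T0 → mem=7 r[T0]=6 [OK]
10. CAS T1 → mem=7 r[T1]=6 [RETRY]
11. LOAD T0 → mem=7 r[T0]=7 [LOAD]
12. LOAD T1 → mem=7 r[T1]=7 [LOAD]
13. CAS T1 → mem=8 r[T1]=7 [OK]
14. CAS T0 → mem=8 r[T0]=7 [RETRY]
15. LOAD T0 → mem=8 r[T0]=8 [LOAD]
16. CAS T0 → mem=9 r[T0]=8 [OK]
17. LOAD T0 → mem=9 r[T0]=9 [LOAD]
18. CAS T0 → mem=10 r[T0]=9 [OK]

T1 = (2, 1)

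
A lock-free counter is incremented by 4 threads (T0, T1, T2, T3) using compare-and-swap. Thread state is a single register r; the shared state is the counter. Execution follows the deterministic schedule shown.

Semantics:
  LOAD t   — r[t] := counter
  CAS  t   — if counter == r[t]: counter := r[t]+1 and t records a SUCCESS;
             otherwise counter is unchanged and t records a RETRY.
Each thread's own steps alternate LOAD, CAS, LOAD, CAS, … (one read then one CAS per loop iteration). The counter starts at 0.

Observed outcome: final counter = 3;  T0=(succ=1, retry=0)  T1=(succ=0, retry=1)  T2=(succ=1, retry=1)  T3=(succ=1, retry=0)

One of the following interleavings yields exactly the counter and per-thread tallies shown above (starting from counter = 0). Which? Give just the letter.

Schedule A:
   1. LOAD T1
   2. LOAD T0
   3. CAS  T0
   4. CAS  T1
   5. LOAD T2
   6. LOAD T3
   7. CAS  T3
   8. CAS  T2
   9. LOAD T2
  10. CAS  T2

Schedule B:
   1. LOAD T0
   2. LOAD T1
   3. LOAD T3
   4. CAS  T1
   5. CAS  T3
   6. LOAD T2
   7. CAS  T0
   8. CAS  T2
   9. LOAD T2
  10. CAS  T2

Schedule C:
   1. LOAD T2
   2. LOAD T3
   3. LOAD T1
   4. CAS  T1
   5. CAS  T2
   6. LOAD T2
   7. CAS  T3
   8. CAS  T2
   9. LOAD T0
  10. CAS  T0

Simulating candidate A:
   1) LOAD T1:  M=0  r_T1=0
   2) LOAD T0:  M=0  r_T0=0
   3) CAS  T0:  M=1  r_T0=0 ✓
   4) CAS  T1:  M=1  r_T1=0 ✗
   5) LOAD T2:  M=1  r_T2=1
   6) LOAD T3:  M=1  r_T3=1
   7) CAS  T3:  M=2  r_T3=1 ✓
   8) CAS  T2:  M=2  r_T2=1 ✗
   9) LOAD T2:  M=2  r_T2=2
  10) CAS  T2:  M=3  r_T2=2 ✓

A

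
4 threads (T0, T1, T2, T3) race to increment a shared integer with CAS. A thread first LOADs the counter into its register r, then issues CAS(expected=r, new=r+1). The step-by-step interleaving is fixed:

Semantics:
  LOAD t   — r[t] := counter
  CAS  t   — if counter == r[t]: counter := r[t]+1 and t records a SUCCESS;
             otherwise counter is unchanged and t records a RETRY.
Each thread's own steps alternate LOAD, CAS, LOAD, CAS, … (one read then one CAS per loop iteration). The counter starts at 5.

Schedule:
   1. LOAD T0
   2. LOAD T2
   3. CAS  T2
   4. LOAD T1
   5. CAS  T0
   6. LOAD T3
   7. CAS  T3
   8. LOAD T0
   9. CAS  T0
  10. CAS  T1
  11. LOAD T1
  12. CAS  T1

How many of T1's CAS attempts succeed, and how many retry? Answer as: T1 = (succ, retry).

T1 = (1, 1)

T0 LOAD — after: cnt=5, r=5 — load
T2 LOAD — after: cnt=5, r=5 — load
T2 CAS — after: cnt=6, r=5 — ok
T1 LOAD — after: cnt=6, r=6 — load
T0 CAS — after: cnt=6, r=5 — retry
T3 LOAD — after: cnt=6, r=6 — load
T3 CAS — after: cnt=7, r=6 — ok
T0 LOAD — after: cnt=7, r=7 — load
T0 CAS — after: cnt=8, r=7 — ok
T1 CAS — after: cnt=8, r=6 — retry
T1 LOAD — after: cnt=8, r=8 — load
T1 CAS — after: cnt=9, r=8 — ok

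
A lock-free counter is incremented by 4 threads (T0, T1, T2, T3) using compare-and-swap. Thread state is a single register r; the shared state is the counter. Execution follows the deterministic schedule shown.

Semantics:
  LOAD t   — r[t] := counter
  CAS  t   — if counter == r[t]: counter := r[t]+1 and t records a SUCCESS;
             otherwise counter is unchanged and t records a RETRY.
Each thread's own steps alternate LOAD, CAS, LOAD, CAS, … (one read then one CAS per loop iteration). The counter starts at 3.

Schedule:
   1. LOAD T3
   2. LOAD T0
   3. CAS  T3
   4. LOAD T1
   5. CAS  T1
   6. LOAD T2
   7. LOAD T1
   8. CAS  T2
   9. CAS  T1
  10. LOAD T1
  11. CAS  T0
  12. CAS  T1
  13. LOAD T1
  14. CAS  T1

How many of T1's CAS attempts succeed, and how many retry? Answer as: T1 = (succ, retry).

   1) LOAD T3:  M=3  r_T3=3
   2) LOAD T0:  M=3  r_T0=3
   3) CAS  T3:  M=4  r_T3=3 ✓
   4) LOAD T1:  M=4  r_T1=4
   5) CAS  T1:  M=5  r_T1=4 ✓
   6) LOAD T2:  M=5  r_T2=5
   7) LOAD T1:  M=5  r_T1=5
   8) CAS  T2:  M=6  r_T2=5 ✓
   9) CAS  T1:  M=6  r_T1=5 ✗
  10) LOAD T1:  M=6  r_T1=6
  11) CAS  T0:  M=6  r_T0=3 ✗
  12) CAS  T1:  M=7  r_T1=6 ✓
  13) LOAD T1:  M=7  r_T1=7
  14) CAS  T1:  M=8  r_T1=7 ✓

T1 = (3, 1)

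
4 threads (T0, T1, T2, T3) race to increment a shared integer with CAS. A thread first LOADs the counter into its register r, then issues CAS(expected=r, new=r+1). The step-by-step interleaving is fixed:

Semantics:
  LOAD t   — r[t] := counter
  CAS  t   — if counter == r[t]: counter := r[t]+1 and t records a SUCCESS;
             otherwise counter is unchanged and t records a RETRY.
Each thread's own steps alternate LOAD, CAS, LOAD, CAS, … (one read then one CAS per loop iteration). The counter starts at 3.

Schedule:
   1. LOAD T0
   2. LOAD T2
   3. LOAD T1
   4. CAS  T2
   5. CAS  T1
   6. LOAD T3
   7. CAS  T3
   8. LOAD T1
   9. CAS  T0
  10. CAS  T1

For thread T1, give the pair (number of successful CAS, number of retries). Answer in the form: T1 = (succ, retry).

T1 = (1, 1)

#1 T0 reads 3
#2 T2 reads 3
#3 T1 reads 3
#4 T2 CAS(3→4) writes; counter now 4
#5 T1 CAS(3→4) fails; counter now 4
#6 T3 reads 4
#7 T3 CAS(4→5) writes; counter now 5
#8 T1 reads 5
#9 T0 CAS(3→4) fails; counter now 5
#10 T1 CAS(5→6) writes; counter now 6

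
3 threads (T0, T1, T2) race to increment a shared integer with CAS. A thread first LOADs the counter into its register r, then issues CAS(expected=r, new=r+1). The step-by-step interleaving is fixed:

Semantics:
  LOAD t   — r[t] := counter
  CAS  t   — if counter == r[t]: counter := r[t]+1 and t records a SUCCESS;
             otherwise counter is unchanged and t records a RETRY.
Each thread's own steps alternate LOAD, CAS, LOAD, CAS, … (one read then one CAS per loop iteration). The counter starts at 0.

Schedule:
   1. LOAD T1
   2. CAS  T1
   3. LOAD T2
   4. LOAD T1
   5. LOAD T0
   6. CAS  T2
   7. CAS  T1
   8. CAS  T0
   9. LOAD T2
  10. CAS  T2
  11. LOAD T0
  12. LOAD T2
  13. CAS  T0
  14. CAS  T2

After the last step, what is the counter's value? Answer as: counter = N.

counter = 4

#1 T1 reads 0
#2 T1 CAS(0→1) writes; counter now 1
#3 T2 reads 1
#4 T1 reads 1
#5 T0 reads 1
#6 T2 CAS(1→2) writes; counter now 2
#7 T1 CAS(1→2) fails; counter now 2
#8 T0 CAS(1→2) fails; counter now 2
#9 T2 reads 2
#10 T2 CAS(2→3) writes; counter now 3
#11 T0 reads 3
#12 T2 reads 3
#13 T0 CAS(3→4) writes; counter now 4
#14 T2 CAS(3→4) fails; counter now 4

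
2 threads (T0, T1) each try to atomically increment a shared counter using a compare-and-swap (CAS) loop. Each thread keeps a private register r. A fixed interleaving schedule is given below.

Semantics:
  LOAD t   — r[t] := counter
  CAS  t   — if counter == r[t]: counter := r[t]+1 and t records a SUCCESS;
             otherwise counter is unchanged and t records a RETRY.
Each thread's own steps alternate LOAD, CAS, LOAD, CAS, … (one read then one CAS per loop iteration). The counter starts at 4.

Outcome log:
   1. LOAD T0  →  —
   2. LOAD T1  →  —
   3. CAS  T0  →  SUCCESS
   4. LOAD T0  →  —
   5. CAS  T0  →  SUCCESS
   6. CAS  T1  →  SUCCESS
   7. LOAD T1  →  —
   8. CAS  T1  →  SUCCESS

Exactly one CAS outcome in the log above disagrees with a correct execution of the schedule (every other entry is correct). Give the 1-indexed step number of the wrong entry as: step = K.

step = 6

Reference trace:
1. LOAD T0 → mem=4 r[T0]=4 [LOAD]
2. LOAD T1 → mem=4 r[T1]=4 [LOAD]
3. CAS T0 → mem=5 r[T0]=4 [OK]
4. LOAD T0 → mem=5 r[T0]=5 [LOAD]
5. CAS T0 → mem=6 r[T0]=5 [OK]
6. CAS T1 → mem=6 r[T1]=4 [RETRY]
7. LOAD T1 → mem=6 r[T1]=6 [LOAD]
8. CAS T1 → mem=7 r[T1]=6 [OK]
Mismatch at 6.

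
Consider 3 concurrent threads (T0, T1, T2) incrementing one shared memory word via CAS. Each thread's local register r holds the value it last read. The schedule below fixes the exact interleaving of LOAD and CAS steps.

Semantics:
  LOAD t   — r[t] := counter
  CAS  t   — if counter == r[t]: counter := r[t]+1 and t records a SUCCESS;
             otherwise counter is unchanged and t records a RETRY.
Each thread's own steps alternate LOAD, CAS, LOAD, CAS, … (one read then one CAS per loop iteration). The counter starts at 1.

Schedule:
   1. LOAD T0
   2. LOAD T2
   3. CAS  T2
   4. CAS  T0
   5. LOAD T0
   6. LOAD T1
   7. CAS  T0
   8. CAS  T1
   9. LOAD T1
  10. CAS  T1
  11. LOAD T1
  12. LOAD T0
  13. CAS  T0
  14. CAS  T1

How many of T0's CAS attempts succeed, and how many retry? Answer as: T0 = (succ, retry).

T0 LOAD — after: cnt=1, r=1 — load
T2 LOAD — after: cnt=1, r=1 — load
T2 CAS — after: cnt=2, r=1 — ok
T0 CAS — after: cnt=2, r=1 — retry
T0 LOAD — after: cnt=2, r=2 — load
T1 LOAD — after: cnt=2, r=2 — load
T0 CAS — after: cnt=3, r=2 — ok
T1 CAS — after: cnt=3, r=2 — retry
T1 LOAD — after: cnt=3, r=3 — load
T1 CAS — after: cnt=4, r=3 — ok
T1 LOAD — after: cnt=4, r=4 — load
T0 LOAD — after: cnt=4, r=4 — load
T0 CAS — after: cnt=5, r=4 — ok
T1 CAS — after: cnt=5, r=4 — retry

T0 = (2, 1)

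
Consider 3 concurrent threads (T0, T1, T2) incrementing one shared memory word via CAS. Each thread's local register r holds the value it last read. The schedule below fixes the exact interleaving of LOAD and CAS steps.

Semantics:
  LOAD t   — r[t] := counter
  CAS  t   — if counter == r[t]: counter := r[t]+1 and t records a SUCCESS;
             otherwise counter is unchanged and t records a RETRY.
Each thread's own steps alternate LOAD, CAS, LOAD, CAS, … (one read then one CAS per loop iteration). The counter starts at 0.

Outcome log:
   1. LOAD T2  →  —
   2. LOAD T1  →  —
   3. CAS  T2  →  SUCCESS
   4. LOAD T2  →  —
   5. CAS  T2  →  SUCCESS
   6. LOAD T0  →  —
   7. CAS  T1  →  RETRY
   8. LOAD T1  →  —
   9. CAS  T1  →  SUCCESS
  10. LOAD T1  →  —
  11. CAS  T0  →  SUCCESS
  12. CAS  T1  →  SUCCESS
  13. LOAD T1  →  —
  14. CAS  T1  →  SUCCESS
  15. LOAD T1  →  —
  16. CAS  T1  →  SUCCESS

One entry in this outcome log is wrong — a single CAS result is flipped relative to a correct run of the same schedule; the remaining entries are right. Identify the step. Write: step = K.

step = 11

Re-executing:
1. LOAD T2 → mem=0 r[T2]=0 [LOAD]
2. LOAD T1 → mem=0 r[T1]=0 [LOAD]
3. CAS T2 → mem=1 r[T2]=0 [OK]
4. LOAD T2 → mem=1 r[T2]=1 [LOAD]
5. CAS T2 → mem=2 r[T2]=1 [OK]
6. LOAD T0 → mem=2 r[T0]=2 [LOAD]
7. CAS T1 → mem=2 r[T1]=0 [RETRY]
8. LOAD T1 → mem=2 r[T1]=2 [LOAD]
9. CAS T1 → mem=3 r[T1]=2 [OK]
10. LOAD T1 → mem=3 r[T1]=3 [LOAD]
11. CAS T0 → mem=3 r[T0]=2 [RETRY]
12. CAS T1 → mem=4 r[T1]=3 [OK]
13. LOAD T1 → mem=4 r[T1]=4 [LOAD]
14. CAS T1 → mem=5 r[T1]=4 [OK]
15. LOAD T1 → mem=5 r[T1]=5 [LOAD]
16. CAS T1 → mem=6 r[T1]=5 [OK]
Mismatch at 11.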